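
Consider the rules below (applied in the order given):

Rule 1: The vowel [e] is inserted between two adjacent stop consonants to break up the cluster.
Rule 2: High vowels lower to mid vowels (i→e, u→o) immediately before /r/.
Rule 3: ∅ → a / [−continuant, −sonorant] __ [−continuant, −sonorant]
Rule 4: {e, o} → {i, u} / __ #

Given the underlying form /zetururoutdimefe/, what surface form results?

zetororoutedimefi

Rule 1 (stop-cluster e-epenthesis): /t/ and /d/ form a stop–stop cluster, so [e] is inserted between them. /zetururoutdimefe/ → zetururoutedimefe.
Rule 2 (pre-rhotic lowering): /u/ is a high vowel immediately before /r/, so it lowers to [o]. /u/ is a high vowel immediately before /r/, so it lowers to [o]. /zetururoutedimefe/ → zetororoutedimefe.
Rule 3 (stop-cluster a-epenthesis): no segment meets the environment; /zetororoutedimefe/ is unchanged.
Rule 4 (final vowel raising): /e/ is a mid vowel in word-final position, so it raises to [i]. /zetororoutedimefe/ → zetororoutedimefi.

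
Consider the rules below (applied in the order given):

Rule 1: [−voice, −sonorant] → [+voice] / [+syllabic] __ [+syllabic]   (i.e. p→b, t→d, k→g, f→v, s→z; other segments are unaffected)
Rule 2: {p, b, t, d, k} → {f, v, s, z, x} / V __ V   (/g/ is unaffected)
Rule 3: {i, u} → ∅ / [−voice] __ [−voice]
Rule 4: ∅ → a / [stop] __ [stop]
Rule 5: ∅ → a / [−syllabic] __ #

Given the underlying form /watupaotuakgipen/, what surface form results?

Rule 1 (intervocalic voicing): /t/ is a voiceless obstruent between vowels /a/ and /u/, so it voices to [d]. /p/ is a voiceless obstruent between vowels /u/ and /a/, so it voices to [b]. /t/ is a voiceless obstruent between vowels /o/ and /u/, so it voices to [d]. /p/ is a voiceless obstruent between vowels /i/ and /e/, so it voices to [b]. /watupaotuakgipen/ → wadubaoduakgiben.
Rule 2 (intervocalic spirantization): /d/ is a stop between vowels /a/ and /u/, so it spirantizes to the fricative [z]. /b/ is a stop between vowels /u/ and /a/, so it spirantizes to the fricative [v]. /d/ is a stop between vowels /o/ and /u/, so it spirantizes to the fricative [z]. /b/ is a stop between vowels /i/ and /e/, so it spirantizes to the fricative [v]. /wadubaoduakgiben/ → wazuvaozuakgiven.
Rule 3 (high vowel syncope): no segment meets the environment; /wazuvaozuakgiven/ is unchanged.
Rule 4 (stop-cluster a-epenthesis): /k/ and /g/ form a stop–stop cluster, so [a] is inserted between them. /wazuvaozuakgiven/ → wazuvaozuakagiven.
Rule 5 (final a-epenthesis): the form ends in the consonant /n/, so [a] is inserted word-finally. /wazuvaozuakagiven/ → wazuvaozuakagivena.

wazuvaozuakagivena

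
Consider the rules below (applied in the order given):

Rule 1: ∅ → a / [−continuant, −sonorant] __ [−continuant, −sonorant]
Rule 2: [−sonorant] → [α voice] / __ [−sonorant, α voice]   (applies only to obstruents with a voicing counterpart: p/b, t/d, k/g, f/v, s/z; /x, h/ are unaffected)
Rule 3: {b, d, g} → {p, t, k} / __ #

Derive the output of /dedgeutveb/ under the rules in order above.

dedageudvep

Rule 1 (stop-cluster a-epenthesis): /d/ and /g/ form a stop–stop cluster, so [a] is inserted between them. /dedgeutveb/ → dedageutveb.
Rule 2 (regressive voicing assimilation): /t/ precedes the voiced obstruent /v/, so it voices to [d] by assimilation. /dedageutveb/ → dedageudveb.
Rule 3 (final devoicing): /b/ is a voiced stop in word-final position, so it devoices to [p]. /dedageudveb/ → dedageudvep.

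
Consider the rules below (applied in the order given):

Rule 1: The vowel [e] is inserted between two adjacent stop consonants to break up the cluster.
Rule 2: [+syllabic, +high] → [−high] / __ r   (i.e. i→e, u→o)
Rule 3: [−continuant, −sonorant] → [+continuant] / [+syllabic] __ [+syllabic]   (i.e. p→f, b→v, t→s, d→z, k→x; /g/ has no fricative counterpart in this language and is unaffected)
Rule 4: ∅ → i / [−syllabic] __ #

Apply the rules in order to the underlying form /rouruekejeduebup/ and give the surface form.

rooruexejezuevupi

Rule 1 (stop-cluster e-epenthesis): no segment meets the environment; /rouruekejeduebup/ is unchanged.
Rule 2 (pre-rhotic lowering): /u/ is a high vowel immediately before /r/, so it lowers to [o]. /rouruekejeduebup/ → rooruekejeduebup.
Rule 3 (intervocalic spirantization): /k/ is a stop between vowels /e/ and /e/, so it spirantizes to the fricative [x]. /d/ is a stop between vowels /e/ and /u/, so it spirantizes to the fricative [z]. /b/ is a stop between vowels /e/ and /u/, so it spirantizes to the fricative [v]. /rooruekejeduebup/ → rooruexejezuevup.
Rule 4 (final i-epenthesis): the form ends in the consonant /p/, so [i] is inserted word-finally. /rooruexejezuevup/ → rooruexejezuevupi.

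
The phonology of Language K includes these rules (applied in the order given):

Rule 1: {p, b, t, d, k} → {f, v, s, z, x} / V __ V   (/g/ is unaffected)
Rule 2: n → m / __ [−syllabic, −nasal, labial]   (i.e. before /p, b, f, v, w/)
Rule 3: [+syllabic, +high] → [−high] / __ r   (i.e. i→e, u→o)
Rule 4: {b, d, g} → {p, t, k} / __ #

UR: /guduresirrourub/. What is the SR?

Rule 1 (intervocalic spirantization): /d/ is a stop between vowels /u/ and /u/, so it spirantizes to the fricative [z]. /guduresirrourub/ → guzuresirrourub.
Rule 2 (nasal place assimilation): no segment meets the environment; /guzuresirrourub/ is unchanged.
Rule 3 (pre-rhotic lowering): /u/ is a high vowel immediately before /r/, so it lowers to [o]. /i/ is a high vowel immediately before /r/, so it lowers to [e]. /u/ is a high vowel immediately before /r/, so it lowers to [o]. /guzuresirrourub/ → guzoreserroorub.
Rule 4 (final devoicing): /b/ is a voiced stop in word-final position, so it devoices to [p]. /guzoreserroorub/ → guzoreserroorup.

guzoreserroorup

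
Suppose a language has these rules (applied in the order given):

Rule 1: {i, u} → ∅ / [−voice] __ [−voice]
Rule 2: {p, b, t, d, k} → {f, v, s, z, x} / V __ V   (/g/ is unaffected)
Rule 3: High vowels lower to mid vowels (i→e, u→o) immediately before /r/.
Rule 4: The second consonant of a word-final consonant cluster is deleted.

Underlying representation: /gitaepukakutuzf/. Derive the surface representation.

gisaepkaktuz

Rule 1 (high vowel syncope): /u/ is a high vowel flanked by voiceless consonants /p/ and /k/, so it deletes. /u/ is a high vowel flanked by voiceless consonants /k/ and /t/, so it deletes. /gitaepukakutuzf/ → gitaepkaktuzf.
Rule 2 (intervocalic spirantization): /t/ is a stop between vowels /i/ and /a/, so it spirantizes to the fricative [s]. /gitaepkaktuzf/ → gisaepkaktuzf.
Rule 3 (pre-rhotic lowering): no segment meets the environment; /gisaepkaktuzf/ is unchanged.
Rule 4 (final cluster simplification): /f/ is the second consonant of a word-final cluster /zf/, so it deletes. /gisaepkaktuzf/ → gisaepkaktuz.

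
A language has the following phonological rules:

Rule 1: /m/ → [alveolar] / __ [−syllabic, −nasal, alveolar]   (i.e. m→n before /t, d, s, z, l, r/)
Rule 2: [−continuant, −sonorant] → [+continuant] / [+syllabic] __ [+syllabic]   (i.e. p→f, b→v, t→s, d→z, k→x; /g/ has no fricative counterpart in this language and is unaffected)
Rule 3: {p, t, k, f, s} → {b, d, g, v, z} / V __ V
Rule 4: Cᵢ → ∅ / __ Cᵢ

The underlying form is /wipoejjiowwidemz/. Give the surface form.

Rule 1 (nasal place assimilation): /m/ precedes the alveolar consonant /z/, so it assimilates in place to [n]. /wipoejjiowwidemz/ → wipoejjiowwidenz.
Rule 2 (intervocalic spirantization): /p/ is a stop between vowels /i/ and /o/, so it spirantizes to the fricative [f]. /d/ is a stop between vowels /i/ and /e/, so it spirantizes to the fricative [z]. /wipoejjiowwidenz/ → wifoejjiowwizenz.
Rule 3 (intervocalic voicing): /f/ is a voiceless obstruent between vowels /i/ and /o/, so it voices to [v]. /wifoejjiowwizenz/ → wivoejjiowwizenz.
Rule 4 (degemination): /jj/ is a geminate; the first /j/ deletes. /ww/ is a geminate; the first /w/ deletes. /wivoejjiowwizenz/ → wivoejiowizenz.

wivoejiowizenz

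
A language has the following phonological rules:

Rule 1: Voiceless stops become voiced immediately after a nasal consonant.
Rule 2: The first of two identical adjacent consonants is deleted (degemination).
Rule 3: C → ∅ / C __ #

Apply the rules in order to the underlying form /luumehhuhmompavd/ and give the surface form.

luumehuhmombav

Rule 1 (post-nasal voicing): /p/ is a voiceless stop immediately after the nasal /m/, so it voices to [b]. /luumehhuhmompavd/ → luumehhuhmombavd.
Rule 2 (degemination): /hh/ is a geminate; the first /h/ deletes. /luumehhuhmombavd/ → luumehuhmombavd.
Rule 3 (final cluster simplification): /d/ is the second consonant of a word-final cluster /vd/, so it deletes. /luumehuhmombavd/ → luumehuhmombav.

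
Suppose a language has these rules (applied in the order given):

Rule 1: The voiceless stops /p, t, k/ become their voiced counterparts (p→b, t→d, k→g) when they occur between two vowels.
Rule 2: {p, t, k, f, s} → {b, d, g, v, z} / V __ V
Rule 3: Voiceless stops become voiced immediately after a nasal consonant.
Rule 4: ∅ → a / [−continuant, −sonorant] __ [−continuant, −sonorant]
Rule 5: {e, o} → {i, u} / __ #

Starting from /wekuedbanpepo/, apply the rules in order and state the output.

Rule 1 (intervocalic voicing): /k/ is a voiceless stop between vowels /e/ and /u/, so it voices to [g]. /p/ is a voiceless stop between vowels /e/ and /o/, so it voices to [b]. /wekuedbanpepo/ → weguedbanpebo.
Rule 2 (intervocalic voicing): no segment meets the environment; /weguedbanpebo/ is unchanged.
Rule 3 (post-nasal voicing): /p/ is a voiceless stop immediately after the nasal /n/, so it voices to [b]. /weguedbanpebo/ → weguedbanbebo.
Rule 4 (stop-cluster a-epenthesis): /d/ and /b/ form a stop–stop cluster, so [a] is inserted between them. /weguedbanbebo/ → weguedabanbebo.
Rule 5 (final vowel raising): /o/ is a mid vowel in word-final position, so it raises to [u]. /weguedabanbebo/ → weguedabanbebu.

weguedabanbebu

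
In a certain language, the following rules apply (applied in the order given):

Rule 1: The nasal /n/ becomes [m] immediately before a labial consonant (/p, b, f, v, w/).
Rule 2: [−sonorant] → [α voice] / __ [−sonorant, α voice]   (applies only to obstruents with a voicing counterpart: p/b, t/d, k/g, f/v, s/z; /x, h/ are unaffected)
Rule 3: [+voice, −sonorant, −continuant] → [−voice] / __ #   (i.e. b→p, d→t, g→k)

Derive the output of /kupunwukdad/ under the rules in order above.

kupumwugdat

Rule 1 (nasal place assimilation): /n/ precedes the labial consonant /w/, so it assimilates in place to [m]. /kupunwukdad/ → kupumwukdad.
Rule 2 (regressive voicing assimilation): /k/ precedes the voiced obstruent /d/, so it voices to [g] by assimilation. /kupumwukdad/ → kupumwugdad.
Rule 3 (final devoicing): /d/ is a voiced stop in word-final position, so it devoices to [t]. /kupumwugdad/ → kupumwugdat.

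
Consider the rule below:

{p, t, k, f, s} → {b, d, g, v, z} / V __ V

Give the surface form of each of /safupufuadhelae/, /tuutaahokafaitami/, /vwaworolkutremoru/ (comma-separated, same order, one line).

/safupufuadhelae/: /f/ is a voiceless obstruent between vowels /a/ and /u/, so it voices to [v]. /p/ is a voiceless obstruent between vowels /u/ and /u/, so it voices to [b]. /f/ is a voiceless obstruent between vowels /u/ and /u/, so it voices to [v]. → [savubuvuadhelae].
/tuutaahokafaitami/: /t/ is a voiceless obstruent between vowels /u/ and /a/, so it voices to [d]. /k/ is a voiceless obstruent between vowels /o/ and /a/, so it voices to [g]. /f/ is a voiceless obstruent between vowels /a/ and /a/, so it voices to [v]. /t/ is a voiceless obstruent between vowels /i/ and /a/, so it voices to [d]. → [tuudaahogavaidami].
/vwaworolkutremoru/: the rule's environment is not met; surfaces unchanged as [vwaworolkutremoru].

savubuvuadhelae, tuudaahogavaidami, vwaworolkutremoru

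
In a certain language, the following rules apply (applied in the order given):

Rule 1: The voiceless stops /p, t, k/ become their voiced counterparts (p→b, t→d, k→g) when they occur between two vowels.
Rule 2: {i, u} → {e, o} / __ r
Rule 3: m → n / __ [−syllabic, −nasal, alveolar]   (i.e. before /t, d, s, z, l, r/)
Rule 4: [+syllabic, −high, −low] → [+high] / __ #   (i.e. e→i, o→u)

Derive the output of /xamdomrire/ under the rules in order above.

xandonreri

Rule 1 (intervocalic voicing): no segment meets the environment; /xamdomrire/ is unchanged.
Rule 2 (pre-rhotic lowering): /i/ is a high vowel immediately before /r/, so it lowers to [e]. /xamdomrire/ → xamdomrere.
Rule 3 (nasal place assimilation): /m/ precedes the alveolar consonant /d/, so it assimilates in place to [n]. /m/ precedes the alveolar consonant /r/, so it assimilates in place to [n]. /xamdomrere/ → xandonrere.
Rule 4 (final vowel raising): /e/ is a mid vowel in word-final position, so it raises to [i]. /xandonrere/ → xandonreri.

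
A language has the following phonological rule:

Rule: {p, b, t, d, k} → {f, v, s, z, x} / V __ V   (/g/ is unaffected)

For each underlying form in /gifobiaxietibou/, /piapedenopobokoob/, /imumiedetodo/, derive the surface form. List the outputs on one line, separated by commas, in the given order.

gifoviaxiesivou, piafezenofovoxoob, imumiezesozo

/gifobiaxietibou/: /b/ is a stop between vowels /o/ and /i/, so it spirantizes to the fricative [v]. /t/ is a stop between vowels /e/ and /i/, so it spirantizes to the fricative [s]. /b/ is a stop between vowels /i/ and /o/, so it spirantizes to the fricative [v]. → [gifoviaxiesivou].
/piapedenopobokoob/: /p/ is a stop between vowels /a/ and /e/, so it spirantizes to the fricative [f]. /d/ is a stop between vowels /e/ and /e/, so it spirantizes to the fricative [z]. /p/ is a stop between vowels /o/ and /o/, so it spirantizes to the fricative [f]. /b/ is a stop between vowels /o/ and /o/, so it spirantizes to the fricative [v]. /k/ is a stop between vowels /o/ and /o/, so it spirantizes to the fricative [x]. → [piafezenofovoxoob].
/imumiedetodo/: /d/ is a stop between vowels /e/ and /e/, so it spirantizes to the fricative [z]. /t/ is a stop between vowels /e/ and /o/, so it spirantizes to the fricative [s]. /d/ is a stop between vowels /o/ and /o/, so it spirantizes to the fricative [z]. → [imumiezesozo].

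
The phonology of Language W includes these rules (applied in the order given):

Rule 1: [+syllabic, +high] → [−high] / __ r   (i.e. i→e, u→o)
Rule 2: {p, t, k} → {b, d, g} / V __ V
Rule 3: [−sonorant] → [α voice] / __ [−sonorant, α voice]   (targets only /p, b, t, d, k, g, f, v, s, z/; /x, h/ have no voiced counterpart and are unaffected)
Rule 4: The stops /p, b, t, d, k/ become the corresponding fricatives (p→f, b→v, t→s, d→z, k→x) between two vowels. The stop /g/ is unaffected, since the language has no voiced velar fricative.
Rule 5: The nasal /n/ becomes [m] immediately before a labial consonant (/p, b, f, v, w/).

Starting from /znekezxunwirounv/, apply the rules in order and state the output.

Rule 1 (pre-rhotic lowering): /i/ is a high vowel immediately before /r/, so it lowers to [e]. /znekezxunwirounv/ → znekezxunwerounv.
Rule 2 (intervocalic voicing): /k/ is a voiceless stop between vowels /e/ and /e/, so it voices to [g]. /znekezxunwerounv/ → znegezxunwerounv.
Rule 3 (regressive voicing assimilation): /z/ precedes the voiceless obstruent /x/, so it devoices to [s] by assimilation. /znegezxunwerounv/ → znegesxunwerounv.
Rule 4 (intervocalic spirantization): no segment meets the environment; /znegesxunwerounv/ is unchanged.
Rule 5 (nasal place assimilation): /n/ precedes the labial consonant /w/, so it assimilates in place to [m]. /n/ precedes the labial consonant /v/, so it assimilates in place to [m]. /znegesxunwerounv/ → znegesxumweroumv.

znegesxumweroumv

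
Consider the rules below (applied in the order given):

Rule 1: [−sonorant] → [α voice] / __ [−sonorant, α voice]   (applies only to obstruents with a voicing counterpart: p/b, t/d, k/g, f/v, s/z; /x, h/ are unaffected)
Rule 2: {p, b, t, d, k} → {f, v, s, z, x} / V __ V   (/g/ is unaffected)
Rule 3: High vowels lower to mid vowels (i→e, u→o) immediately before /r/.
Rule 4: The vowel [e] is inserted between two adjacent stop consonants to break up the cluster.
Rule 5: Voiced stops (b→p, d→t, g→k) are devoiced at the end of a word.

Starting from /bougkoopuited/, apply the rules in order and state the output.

boukekoofuiset

Rule 1 (regressive voicing assimilation): /g/ precedes the voiceless obstruent /k/, so it devoices to [k] by assimilation. /bougkoopuited/ → boukkoopuited.
Rule 2 (intervocalic spirantization): /p/ is a stop between vowels /o/ and /u/, so it spirantizes to the fricative [f]. /t/ is a stop between vowels /i/ and /e/, so it spirantizes to the fricative [s]. /boukkoopuited/ → boukkoofuised.
Rule 3 (pre-rhotic lowering): no segment meets the environment; /boukkoofuised/ is unchanged.
Rule 4 (stop-cluster e-epenthesis): /k/ and /k/ form a stop–stop cluster, so [e] is inserted between them. /boukkoofuised/ → boukekoofuised.
Rule 5 (final devoicing): /d/ is a voiced stop in word-final position, so it devoices to [t]. /boukekoofuised/ → boukekoofuiset.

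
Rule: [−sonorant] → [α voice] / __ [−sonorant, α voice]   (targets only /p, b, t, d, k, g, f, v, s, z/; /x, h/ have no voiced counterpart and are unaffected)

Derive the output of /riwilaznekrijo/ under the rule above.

No segment of /riwilaznekrijo/ meets the structural description of the rule, so the form surfaces unchanged.

riwilaznekrijo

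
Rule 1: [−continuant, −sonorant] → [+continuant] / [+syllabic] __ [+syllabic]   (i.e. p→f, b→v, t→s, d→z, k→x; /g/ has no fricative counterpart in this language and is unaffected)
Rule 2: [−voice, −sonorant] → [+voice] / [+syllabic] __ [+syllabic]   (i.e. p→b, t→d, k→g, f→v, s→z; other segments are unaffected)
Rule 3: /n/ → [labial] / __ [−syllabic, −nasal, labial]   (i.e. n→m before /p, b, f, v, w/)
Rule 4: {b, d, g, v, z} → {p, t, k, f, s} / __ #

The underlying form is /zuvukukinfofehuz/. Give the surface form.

Rule 1 (intervocalic spirantization): /k/ is a stop between vowels /u/ and /u/, so it spirantizes to the fricative [x]. /k/ is a stop between vowels /u/ and /i/, so it spirantizes to the fricative [x]. /zuvukukinfofehuz/ → zuvuxuxinfofehuz.
Rule 2 (intervocalic voicing): /f/ is a voiceless obstruent between vowels /o/ and /e/, so it voices to [v]. /zuvuxuxinfofehuz/ → zuvuxuxinfovehuz.
Rule 3 (nasal place assimilation): /n/ precedes the labial consonant /f/, so it assimilates in place to [m]. /zuvuxuxinfovehuz/ → zuvuxuximfovehuz.
Rule 4 (final devoicing): /z/ is a voiced obstruent in word-final position, so it devoices to [s]. /zuvuxuximfovehuz/ → zuvuxuximfovehus.

zuvuxuximfovehus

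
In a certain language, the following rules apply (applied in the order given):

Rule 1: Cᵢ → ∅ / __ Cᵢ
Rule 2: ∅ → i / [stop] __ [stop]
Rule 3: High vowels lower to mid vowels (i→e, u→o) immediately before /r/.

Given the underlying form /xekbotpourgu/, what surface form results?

xekibotipoorgu

Rule 1 (degemination): no segment meets the environment; /xekbotpourgu/ is unchanged.
Rule 2 (stop-cluster i-epenthesis): /k/ and /b/ form a stop–stop cluster, so [i] is inserted between them. /t/ and /p/ form a stop–stop cluster, so [i] is inserted between them. /xekbotpourgu/ → xekibotipourgu.
Rule 3 (pre-rhotic lowering): /u/ is a high vowel immediately before /r/, so it lowers to [o]. /xekibotipourgu/ → xekibotipoorgu.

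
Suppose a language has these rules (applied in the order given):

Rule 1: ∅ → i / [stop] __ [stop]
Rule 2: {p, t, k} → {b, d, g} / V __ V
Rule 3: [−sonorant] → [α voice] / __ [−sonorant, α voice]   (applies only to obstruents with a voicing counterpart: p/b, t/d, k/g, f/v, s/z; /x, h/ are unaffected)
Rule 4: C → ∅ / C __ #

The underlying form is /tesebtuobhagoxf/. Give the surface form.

Rule 1 (stop-cluster i-epenthesis): /b/ and /t/ form a stop–stop cluster, so [i] is inserted between them. /tesebtuobhagoxf/ → tesebituobhagoxf.
Rule 2 (intervocalic voicing): /t/ is a voiceless stop between vowels /i/ and /u/, so it voices to [d]. /tesebituobhagoxf/ → tesebiduobhagoxf.
Rule 3 (regressive voicing assimilation): /b/ precedes the voiceless obstruent /h/, so it devoices to [p] by assimilation. /tesebiduobhagoxf/ → tesebiduophagoxf.
Rule 4 (final cluster simplification): /f/ is the second consonant of a word-final cluster /xf/, so it deletes. /tesebiduophagoxf/ → tesebiduophagox.

tesebiduophagox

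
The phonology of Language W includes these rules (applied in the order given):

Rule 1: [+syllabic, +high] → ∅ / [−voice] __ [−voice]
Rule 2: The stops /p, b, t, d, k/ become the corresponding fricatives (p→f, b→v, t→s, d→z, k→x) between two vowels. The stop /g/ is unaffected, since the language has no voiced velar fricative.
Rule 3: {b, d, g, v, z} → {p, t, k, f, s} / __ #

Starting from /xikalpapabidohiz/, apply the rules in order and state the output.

Rule 1 (high vowel syncope): /i/ is a high vowel flanked by voiceless consonants /x/ and /k/, so it deletes. /xikalpapabidohiz/ → xkalpapabidohiz.
Rule 2 (intervocalic spirantization): /p/ is a stop between vowels /a/ and /a/, so it spirantizes to the fricative [f]. /b/ is a stop between vowels /a/ and /i/, so it spirantizes to the fricative [v]. /d/ is a stop between vowels /i/ and /o/, so it spirantizes to the fricative [z]. /xkalpapabidohiz/ → xkalpafavizohiz.
Rule 3 (final devoicing): /z/ is a voiced obstruent in word-final position, so it devoices to [s]. /xkalpafavizohiz/ → xkalpafavizohis.

xkalpafavizohis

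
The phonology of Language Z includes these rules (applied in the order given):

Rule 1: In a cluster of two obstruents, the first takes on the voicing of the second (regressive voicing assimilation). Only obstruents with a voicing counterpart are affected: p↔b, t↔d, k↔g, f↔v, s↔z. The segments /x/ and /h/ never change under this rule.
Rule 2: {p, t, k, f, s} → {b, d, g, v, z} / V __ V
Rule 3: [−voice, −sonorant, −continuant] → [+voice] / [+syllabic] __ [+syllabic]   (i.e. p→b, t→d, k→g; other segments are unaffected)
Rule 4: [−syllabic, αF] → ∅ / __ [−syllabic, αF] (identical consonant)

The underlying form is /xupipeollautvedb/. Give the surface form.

Rule 1 (regressive voicing assimilation): /t/ precedes the voiced obstruent /v/, so it voices to [d] by assimilation. /xupipeollautvedb/ → xupipeollaudvedb.
Rule 2 (intervocalic voicing): /p/ is a voiceless obstruent between vowels /u/ and /i/, so it voices to [b]. /p/ is a voiceless obstruent between vowels /i/ and /e/, so it voices to [b]. /xupipeollaudvedb/ → xubibeollaudvedb.
Rule 3 (intervocalic voicing): no segment meets the environment; /xubibeollaudvedb/ is unchanged.
Rule 4 (degemination): /ll/ is a geminate; the first /l/ deletes. /xubibeollaudvedb/ → xubibeolaudvedb.

xubibeolaudvedb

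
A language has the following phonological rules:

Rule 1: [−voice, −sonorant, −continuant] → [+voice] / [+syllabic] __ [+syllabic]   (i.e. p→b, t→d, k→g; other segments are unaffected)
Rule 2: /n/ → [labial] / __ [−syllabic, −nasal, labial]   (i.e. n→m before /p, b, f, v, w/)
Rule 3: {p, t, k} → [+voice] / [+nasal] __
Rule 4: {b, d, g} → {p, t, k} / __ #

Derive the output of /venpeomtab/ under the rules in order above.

vembeomdap

Rule 1 (intervocalic voicing): no segment meets the environment; /venpeomtab/ is unchanged.
Rule 2 (nasal place assimilation): /n/ precedes the labial consonant /p/, so it assimilates in place to [m]. /venpeomtab/ → vempeomtab.
Rule 3 (post-nasal voicing): /p/ is a voiceless stop immediately after the nasal /m/, so it voices to [b]. /t/ is a voiceless stop immediately after the nasal /m/, so it voices to [d]. /vempeomtab/ → vembeomdab.
Rule 4 (final devoicing): /b/ is a voiced stop in word-final position, so it devoices to [p]. /vembeomdab/ → vembeomdap.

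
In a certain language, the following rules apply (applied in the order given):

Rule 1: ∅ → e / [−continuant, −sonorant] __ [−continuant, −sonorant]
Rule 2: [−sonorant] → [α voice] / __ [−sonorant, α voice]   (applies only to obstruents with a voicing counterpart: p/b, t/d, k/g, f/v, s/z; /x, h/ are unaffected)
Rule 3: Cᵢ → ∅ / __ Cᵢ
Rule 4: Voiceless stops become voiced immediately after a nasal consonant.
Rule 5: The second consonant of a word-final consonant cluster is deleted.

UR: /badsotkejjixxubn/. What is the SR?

batsotekejixub

Rule 1 (stop-cluster e-epenthesis): /t/ and /k/ form a stop–stop cluster, so [e] is inserted between them. /badsotkejjixxubn/ → badsotekejjixxubn.
Rule 2 (regressive voicing assimilation): /d/ precedes the voiceless obstruent /s/, so it devoices to [t] by assimilation. /badsotekejjixxubn/ → batsotekejjixxubn.
Rule 3 (degemination): /jj/ is a geminate; the first /j/ deletes. /xx/ is a geminate; the first /x/ deletes. /batsotekejjixxubn/ → batsotekejixubn.
Rule 4 (post-nasal voicing): no segment meets the environment; /batsotekejixubn/ is unchanged.
Rule 5 (final cluster simplification): /n/ is the second consonant of a word-final cluster /bn/, so it deletes. /batsotekejixubn/ → batsotekejixub.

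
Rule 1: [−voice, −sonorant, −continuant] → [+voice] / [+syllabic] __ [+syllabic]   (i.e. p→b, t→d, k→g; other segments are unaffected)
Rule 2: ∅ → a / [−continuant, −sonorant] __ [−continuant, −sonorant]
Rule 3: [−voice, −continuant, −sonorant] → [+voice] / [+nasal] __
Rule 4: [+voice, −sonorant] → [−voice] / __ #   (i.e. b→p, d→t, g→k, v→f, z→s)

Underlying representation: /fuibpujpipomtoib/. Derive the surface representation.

fuibapujpibomdoip

Rule 1 (intervocalic voicing): /p/ is a voiceless stop between vowels /i/ and /o/, so it voices to [b]. /fuibpujpipomtoib/ → fuibpujpibomtoib.
Rule 2 (stop-cluster a-epenthesis): /b/ and /p/ form a stop–stop cluster, so [a] is inserted between them. /fuibpujpibomtoib/ → fuibapujpibomtoib.
Rule 3 (post-nasal voicing): /t/ is a voiceless stop immediately after the nasal /m/, so it voices to [d]. /fuibapujpibomtoib/ → fuibapujpibomdoib.
Rule 4 (final devoicing): /b/ is a voiced obstruent in word-final position, so it devoices to [p]. /fuibapujpibomdoib/ → fuibapujpibomdoip.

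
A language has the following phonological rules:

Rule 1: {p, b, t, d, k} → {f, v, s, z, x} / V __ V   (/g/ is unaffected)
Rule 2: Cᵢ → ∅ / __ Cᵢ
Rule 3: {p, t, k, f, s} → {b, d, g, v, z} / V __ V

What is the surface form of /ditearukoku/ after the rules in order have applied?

dizearuxoxu

Rule 1 (intervocalic spirantization): /t/ is a stop between vowels /i/ and /e/, so it spirantizes to the fricative [s]. /k/ is a stop between vowels /u/ and /o/, so it spirantizes to the fricative [x]. /k/ is a stop between vowels /o/ and /u/, so it spirantizes to the fricative [x]. /ditearukoku/ → disearuxoxu.
Rule 2 (degemination): no segment meets the environment; /disearuxoxu/ is unchanged.
Rule 3 (intervocalic voicing): /s/ is a voiceless obstruent between vowels /i/ and /e/, so it voices to [z]. /disearuxoxu/ → dizearuxoxu.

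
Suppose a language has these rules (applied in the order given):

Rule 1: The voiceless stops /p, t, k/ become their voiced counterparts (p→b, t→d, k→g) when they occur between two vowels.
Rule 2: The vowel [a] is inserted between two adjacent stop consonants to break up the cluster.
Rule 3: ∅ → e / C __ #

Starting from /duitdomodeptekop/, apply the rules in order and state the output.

Rule 1 (intervocalic voicing): /k/ is a voiceless stop between vowels /e/ and /o/, so it voices to [g]. /duitdomodeptekop/ → duitdomodeptegop.
Rule 2 (stop-cluster a-epenthesis): /t/ and /d/ form a stop–stop cluster, so [a] is inserted between them. /p/ and /t/ form a stop–stop cluster, so [a] is inserted between them. /duitdomodeptegop/ → duitadomodepategop.
Rule 3 (final e-epenthesis): the form ends in the consonant /p/, so [e] is inserted word-finally. /duitadomodepategop/ → duitadomodepategope.

duitadomodepategope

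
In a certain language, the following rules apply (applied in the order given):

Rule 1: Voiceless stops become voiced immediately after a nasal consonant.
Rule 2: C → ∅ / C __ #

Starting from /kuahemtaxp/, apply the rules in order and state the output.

kuahemdax

Rule 1 (post-nasal voicing): /t/ is a voiceless stop immediately after the nasal /m/, so it voices to [d]. /kuahemtaxp/ → kuahemdaxp.
Rule 2 (final cluster simplification): /p/ is the second consonant of a word-final cluster /xp/, so it deletes. /kuahemdaxp/ → kuahemdax.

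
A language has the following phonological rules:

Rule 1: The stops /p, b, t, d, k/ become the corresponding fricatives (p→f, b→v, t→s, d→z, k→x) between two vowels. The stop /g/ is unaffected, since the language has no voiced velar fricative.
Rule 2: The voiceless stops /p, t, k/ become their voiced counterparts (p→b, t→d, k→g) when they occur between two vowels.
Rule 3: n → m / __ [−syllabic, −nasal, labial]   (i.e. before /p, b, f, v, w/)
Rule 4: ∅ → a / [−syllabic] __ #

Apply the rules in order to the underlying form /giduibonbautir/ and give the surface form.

gizuivombausira

Rule 1 (intervocalic spirantization): /d/ is a stop between vowels /i/ and /u/, so it spirantizes to the fricative [z]. /b/ is a stop between vowels /i/ and /o/, so it spirantizes to the fricative [v]. /t/ is a stop between vowels /u/ and /i/, so it spirantizes to the fricative [s]. /giduibonbautir/ → gizuivonbausir.
Rule 2 (intervocalic voicing): no segment meets the environment; /gizuivonbausir/ is unchanged.
Rule 3 (nasal place assimilation): /n/ precedes the labial consonant /b/, so it assimilates in place to [m]. /gizuivonbausir/ → gizuivombausir.
Rule 4 (final a-epenthesis): the form ends in the consonant /r/, so [a] is inserted word-finally. /gizuivombausir/ → gizuivombausira.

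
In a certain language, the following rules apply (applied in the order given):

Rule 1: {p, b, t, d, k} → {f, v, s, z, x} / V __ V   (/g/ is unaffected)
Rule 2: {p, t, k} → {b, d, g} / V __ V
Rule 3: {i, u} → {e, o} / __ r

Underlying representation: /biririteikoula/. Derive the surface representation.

bereriseixoula

Rule 1 (intervocalic spirantization): /t/ is a stop between vowels /i/ and /e/, so it spirantizes to the fricative [s]. /k/ is a stop between vowels /i/ and /o/, so it spirantizes to the fricative [x]. /biririteikoula/ → biririseixoula.
Rule 2 (intervocalic voicing): no segment meets the environment; /biririseixoula/ is unchanged.
Rule 3 (pre-rhotic lowering): /i/ is a high vowel immediately before /r/, so it lowers to [e]. /i/ is a high vowel immediately before /r/, so it lowers to [e]. /biririseixoula/ → bereriseixoula.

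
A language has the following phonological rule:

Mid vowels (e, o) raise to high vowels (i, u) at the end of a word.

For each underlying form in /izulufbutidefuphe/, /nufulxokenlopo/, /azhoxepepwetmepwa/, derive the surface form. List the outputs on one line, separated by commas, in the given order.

/izulufbutidefuphe/: /e/ is a mid vowel in word-final position, so it raises to [i]. → [izulufbutidefuphi].
/nufulxokenlopo/: /o/ is a mid vowel in word-final position, so it raises to [u]. → [nufulxokenlopu].
/azhoxepepwetmepwa/: the rule's environment is not met; surfaces unchanged as [azhoxepepwetmepwa].

izulufbutidefuphi, nufulxokenlopu, azhoxepepwetmepwa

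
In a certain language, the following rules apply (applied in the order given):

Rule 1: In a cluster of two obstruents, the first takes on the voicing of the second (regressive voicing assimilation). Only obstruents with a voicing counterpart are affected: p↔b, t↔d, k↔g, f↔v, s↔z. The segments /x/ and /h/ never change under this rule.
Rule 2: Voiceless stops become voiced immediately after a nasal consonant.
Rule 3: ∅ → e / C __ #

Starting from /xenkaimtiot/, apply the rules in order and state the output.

xengaimdiote

Rule 1 (regressive voicing assimilation): no segment meets the environment; /xenkaimtiot/ is unchanged.
Rule 2 (post-nasal voicing): /k/ is a voiceless stop immediately after the nasal /n/, so it voices to [g]. /t/ is a voiceless stop immediately after the nasal /m/, so it voices to [d]. /xenkaimtiot/ → xengaimdiot.
Rule 3 (final e-epenthesis): the form ends in the consonant /t/, so [e] is inserted word-finally. /xengaimdiot/ → xengaimdiote.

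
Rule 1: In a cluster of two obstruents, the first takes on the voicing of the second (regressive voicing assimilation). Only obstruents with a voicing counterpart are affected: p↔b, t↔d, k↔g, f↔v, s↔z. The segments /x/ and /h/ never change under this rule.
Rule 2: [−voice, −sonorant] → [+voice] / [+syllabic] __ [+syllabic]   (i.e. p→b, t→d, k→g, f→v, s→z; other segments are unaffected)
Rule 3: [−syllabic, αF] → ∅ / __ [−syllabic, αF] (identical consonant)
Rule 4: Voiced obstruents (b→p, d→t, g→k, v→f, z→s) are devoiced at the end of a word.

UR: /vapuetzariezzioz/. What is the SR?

Rule 1 (regressive voicing assimilation): /t/ precedes the voiced obstruent /z/, so it voices to [d] by assimilation. /vapuetzariezzioz/ → vapuedzariezzioz.
Rule 2 (intervocalic voicing): /p/ is a voiceless obstruent between vowels /a/ and /u/, so it voices to [b]. /vapuedzariezzioz/ → vabuedzariezzioz.
Rule 3 (degemination): /zz/ is a geminate; the first /z/ deletes. /vabuedzariezzioz/ → vabuedzariezioz.
Rule 4 (final devoicing): /z/ is a voiced obstruent in word-final position, so it devoices to [s]. /vabuedzariezioz/ → vabuedzariezios.

vabuedzariezios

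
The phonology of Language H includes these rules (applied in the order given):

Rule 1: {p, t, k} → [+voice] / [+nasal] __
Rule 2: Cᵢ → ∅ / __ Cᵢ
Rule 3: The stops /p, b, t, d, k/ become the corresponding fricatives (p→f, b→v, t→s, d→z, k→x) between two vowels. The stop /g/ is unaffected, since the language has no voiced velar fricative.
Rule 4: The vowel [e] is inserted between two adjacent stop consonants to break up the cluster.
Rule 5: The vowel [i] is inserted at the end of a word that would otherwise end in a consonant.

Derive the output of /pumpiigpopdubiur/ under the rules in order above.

Rule 1 (post-nasal voicing): /p/ is a voiceless stop immediately after the nasal /m/, so it voices to [b]. /pumpiigpopdubiur/ → pumbiigpopdubiur.
Rule 2 (degemination): no segment meets the environment; /pumbiigpopdubiur/ is unchanged.
Rule 3 (intervocalic spirantization): /b/ is a stop between vowels /u/ and /i/, so it spirantizes to the fricative [v]. /pumbiigpopdubiur/ → pumbiigpopduviur.
Rule 4 (stop-cluster e-epenthesis): /g/ and /p/ form a stop–stop cluster, so [e] is inserted between them. /p/ and /d/ form a stop–stop cluster, so [e] is inserted between them. /pumbiigpopduviur/ → pumbiigepopeduviur.
Rule 5 (final i-epenthesis): the form ends in the consonant /r/, so [i] is inserted word-finally. /pumbiigepopeduviur/ → pumbiigepopeduviuri.

pumbiigepopeduviuri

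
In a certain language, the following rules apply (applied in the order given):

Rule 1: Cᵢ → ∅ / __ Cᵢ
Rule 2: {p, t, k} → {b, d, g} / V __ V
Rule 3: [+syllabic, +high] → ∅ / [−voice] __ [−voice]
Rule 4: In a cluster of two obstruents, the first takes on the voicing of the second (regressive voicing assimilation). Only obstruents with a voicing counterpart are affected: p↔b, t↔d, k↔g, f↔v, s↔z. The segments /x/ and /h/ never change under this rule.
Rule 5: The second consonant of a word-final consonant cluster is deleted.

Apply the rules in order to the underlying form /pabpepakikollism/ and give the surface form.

pappebagigolis

Rule 1 (degemination): /ll/ is a geminate; the first /l/ deletes. /pabpepakikollism/ → pabpepakikolism.
Rule 2 (intervocalic voicing): /p/ is a voiceless stop between vowels /e/ and /a/, so it voices to [b]. /k/ is a voiceless stop between vowels /a/ and /i/, so it voices to [g]. /k/ is a voiceless stop between vowels /i/ and /o/, so it voices to [g]. /pabpepakikolism/ → pabpebagigolism.
Rule 3 (high vowel syncope): no segment meets the environment; /pabpebagigolism/ is unchanged.
Rule 4 (regressive voicing assimilation): /b/ precedes the voiceless obstruent /p/, so it devoices to [p] by assimilation. /pabpebagigolism/ → pappebagigolism.
Rule 5 (final cluster simplification): /m/ is the second consonant of a word-final cluster /sm/, so it deletes. /pappebagigolism/ → pappebagigolis.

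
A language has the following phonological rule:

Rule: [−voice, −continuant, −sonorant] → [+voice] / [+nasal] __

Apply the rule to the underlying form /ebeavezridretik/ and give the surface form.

No segment of /ebeavezridretik/ meets the structural description of the rule, so the form surfaces unchanged.

ebeavezridretik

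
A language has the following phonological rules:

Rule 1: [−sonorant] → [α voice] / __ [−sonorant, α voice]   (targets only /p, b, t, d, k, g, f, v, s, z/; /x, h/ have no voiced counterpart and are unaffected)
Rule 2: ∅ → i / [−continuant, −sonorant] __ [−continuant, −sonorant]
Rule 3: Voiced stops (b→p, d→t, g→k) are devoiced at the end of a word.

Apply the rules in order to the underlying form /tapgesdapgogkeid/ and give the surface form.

Rule 1 (regressive voicing assimilation): /p/ precedes the voiced obstruent /g/, so it voices to [b] by assimilation. /s/ precedes the voiced obstruent /d/, so it voices to [z] by assimilation. /p/ precedes the voiced obstruent /g/, so it voices to [b] by assimilation. /g/ precedes the voiceless obstruent /k/, so it devoices to [k] by assimilation. /tapgesdapgogkeid/ → tabgezdabgokkeid.
Rule 2 (stop-cluster i-epenthesis): /b/ and /g/ form a stop–stop cluster, so [i] is inserted between them. /b/ and /g/ form a stop–stop cluster, so [i] is inserted between them. /k/ and /k/ form a stop–stop cluster, so [i] is inserted between them. /tabgezdabgokkeid/ → tabigezdabigokikeid.
Rule 3 (final devoicing): /d/ is a voiced stop in word-final position, so it devoices to [t]. /tabigezdabigokikeid/ → tabigezdabigokikeit.

tabigezdabigokikeit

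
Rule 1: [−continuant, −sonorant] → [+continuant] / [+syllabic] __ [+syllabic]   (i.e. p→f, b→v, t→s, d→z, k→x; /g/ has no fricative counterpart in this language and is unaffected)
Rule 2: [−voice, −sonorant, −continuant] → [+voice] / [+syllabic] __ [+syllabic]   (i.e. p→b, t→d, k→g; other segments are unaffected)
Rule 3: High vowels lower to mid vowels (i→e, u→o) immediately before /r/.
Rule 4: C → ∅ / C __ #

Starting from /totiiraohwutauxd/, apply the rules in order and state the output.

tosieraohwusaux

Rule 1 (intervocalic spirantization): /t/ is a stop between vowels /o/ and /i/, so it spirantizes to the fricative [s]. /t/ is a stop between vowels /u/ and /a/, so it spirantizes to the fricative [s]. /totiiraohwutauxd/ → tosiiraohwusauxd.
Rule 2 (intervocalic voicing): no segment meets the environment; /tosiiraohwusauxd/ is unchanged.
Rule 3 (pre-rhotic lowering): /i/ is a high vowel immediately before /r/, so it lowers to [e]. /tosiiraohwusauxd/ → tosieraohwusauxd.
Rule 4 (final cluster simplification): /d/ is the second consonant of a word-final cluster /xd/, so it deletes. /tosieraohwusauxd/ → tosieraohwusaux.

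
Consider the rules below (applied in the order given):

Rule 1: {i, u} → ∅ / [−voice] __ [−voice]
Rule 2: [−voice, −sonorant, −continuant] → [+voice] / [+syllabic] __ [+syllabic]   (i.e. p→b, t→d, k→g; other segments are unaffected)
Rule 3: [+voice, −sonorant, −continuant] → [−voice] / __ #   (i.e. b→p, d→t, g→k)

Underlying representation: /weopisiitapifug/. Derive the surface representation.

weopsiidapfuk

Rule 1 (high vowel syncope): /i/ is a high vowel flanked by voiceless consonants /p/ and /s/, so it deletes. /i/ is a high vowel flanked by voiceless consonants /p/ and /f/, so it deletes. /weopisiitapifug/ → weopsiitapfug.
Rule 2 (intervocalic voicing): /t/ is a voiceless stop between vowels /i/ and /a/, so it voices to [d]. /weopsiitapfug/ → weopsiidapfug.
Rule 3 (final devoicing): /g/ is a voiced stop in word-final position, so it devoices to [k]. /weopsiidapfug/ → weopsiidapfuk.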